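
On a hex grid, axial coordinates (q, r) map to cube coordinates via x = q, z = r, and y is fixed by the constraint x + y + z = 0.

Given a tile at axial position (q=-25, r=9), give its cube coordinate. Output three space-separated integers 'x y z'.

x = q = -25
z = r = 9
y = -x - z = -(-25) - (9) = 16

Answer: -25 16 9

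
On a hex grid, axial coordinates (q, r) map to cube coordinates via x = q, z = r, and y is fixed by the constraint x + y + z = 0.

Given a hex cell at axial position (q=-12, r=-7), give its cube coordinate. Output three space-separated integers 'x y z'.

x = q = -12
z = r = -7
y = -x - z = -(-12) - (-7) = 19

Answer: -12 19 -7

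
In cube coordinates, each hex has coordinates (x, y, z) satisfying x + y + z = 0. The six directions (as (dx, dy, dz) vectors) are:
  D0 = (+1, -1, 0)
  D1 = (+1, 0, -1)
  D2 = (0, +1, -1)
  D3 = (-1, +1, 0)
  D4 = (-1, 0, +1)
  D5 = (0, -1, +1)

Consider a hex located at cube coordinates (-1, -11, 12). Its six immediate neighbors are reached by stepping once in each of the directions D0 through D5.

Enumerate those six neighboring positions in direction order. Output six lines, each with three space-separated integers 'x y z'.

Answer: 0 -12 12
0 -11 11
-1 -10 11
-2 -10 12
-2 -11 13
-1 -12 13

Derivation:
Center: (-1, -11, 12). Add each direction:
  D0: (-1, -11, 12) + (1, -1, 0) = (0, -12, 12)
  D1: (-1, -11, 12) + (1, 0, -1) = (0, -11, 11)
  D2: (-1, -11, 12) + (0, 1, -1) = (-1, -10, 11)
  D3: (-1, -11, 12) + (-1, 1, 0) = (-2, -10, 12)
  D4: (-1, -11, 12) + (-1, 0, 1) = (-2, -11, 13)
  D5: (-1, -11, 12) + (0, -1, 1) = (-1, -12, 13)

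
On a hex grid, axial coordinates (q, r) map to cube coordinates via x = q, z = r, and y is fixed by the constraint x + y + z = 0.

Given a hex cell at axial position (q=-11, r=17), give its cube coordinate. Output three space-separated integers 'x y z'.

x = q = -11
z = r = 17
y = -x - z = -(-11) - (17) = -6

Answer: -11 -6 17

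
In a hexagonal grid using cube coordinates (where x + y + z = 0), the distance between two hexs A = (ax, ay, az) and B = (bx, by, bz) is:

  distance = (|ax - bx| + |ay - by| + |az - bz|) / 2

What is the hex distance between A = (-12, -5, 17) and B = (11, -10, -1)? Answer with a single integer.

Answer: 23

Derivation:
|ax - bx| = |-12 - 11| = 23
|ay - by| = |-5 - (-10)| = 5
|az - bz| = |17 - (-1)| = 18
distance = (23 + 5 + 18) / 2 = 46 / 2 = 23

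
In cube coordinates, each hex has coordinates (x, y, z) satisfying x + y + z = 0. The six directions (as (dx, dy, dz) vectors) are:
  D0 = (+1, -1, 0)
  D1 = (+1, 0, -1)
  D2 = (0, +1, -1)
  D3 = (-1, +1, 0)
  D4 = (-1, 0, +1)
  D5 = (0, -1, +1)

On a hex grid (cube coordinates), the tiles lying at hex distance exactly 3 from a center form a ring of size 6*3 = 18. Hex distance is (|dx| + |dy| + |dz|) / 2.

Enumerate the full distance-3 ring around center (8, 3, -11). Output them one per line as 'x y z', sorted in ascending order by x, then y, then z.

Answer: 5 3 -8
5 4 -9
5 5 -10
5 6 -11
6 2 -8
6 6 -12
7 1 -8
7 6 -13
8 0 -8
8 6 -14
9 0 -9
9 5 -14
10 0 -10
10 4 -14
11 0 -11
11 1 -12
11 2 -13
11 3 -14

Derivation:
Walk ring at distance 3 from (8, 3, -11):
Start at center + D4*3 = (5, 3, -8)
  hex 0: (5, 3, -8)
  hex 1: (6, 2, -8)
  hex 2: (7, 1, -8)
  hex 3: (8, 0, -8)
  hex 4: (9, 0, -9)
  hex 5: (10, 0, -10)
  hex 6: (11, 0, -11)
  hex 7: (11, 1, -12)
  hex 8: (11, 2, -13)
  hex 9: (11, 3, -14)
  hex 10: (10, 4, -14)
  hex 11: (9, 5, -14)
  hex 12: (8, 6, -14)
  hex 13: (7, 6, -13)
  hex 14: (6, 6, -12)
  hex 15: (5, 6, -11)
  hex 16: (5, 5, -10)
  hex 17: (5, 4, -9)
Sorted: 18 hexes.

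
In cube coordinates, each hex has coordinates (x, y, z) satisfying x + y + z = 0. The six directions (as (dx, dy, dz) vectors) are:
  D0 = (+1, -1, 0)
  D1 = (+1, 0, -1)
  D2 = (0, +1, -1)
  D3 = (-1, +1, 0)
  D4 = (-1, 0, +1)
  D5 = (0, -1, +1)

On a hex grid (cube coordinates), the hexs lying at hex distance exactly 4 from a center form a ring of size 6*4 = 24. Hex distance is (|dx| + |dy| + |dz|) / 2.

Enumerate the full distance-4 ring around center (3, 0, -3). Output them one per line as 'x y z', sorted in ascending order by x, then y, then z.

Walk ring at distance 4 from (3, 0, -3):
Start at center + D4*4 = (-1, 0, 1)
  hex 0: (-1, 0, 1)
  hex 1: (0, -1, 1)
  hex 2: (1, -2, 1)
  hex 3: (2, -3, 1)
  hex 4: (3, -4, 1)
  hex 5: (4, -4, 0)
  hex 6: (5, -4, -1)
  hex 7: (6, -4, -2)
  hex 8: (7, -4, -3)
  hex 9: (7, -3, -4)
  hex 10: (7, -2, -5)
  hex 11: (7, -1, -6)
  hex 12: (7, 0, -7)
  hex 13: (6, 1, -7)
  hex 14: (5, 2, -7)
  hex 15: (4, 3, -7)
  hex 16: (3, 4, -7)
  hex 17: (2, 4, -6)
  hex 18: (1, 4, -5)
  hex 19: (0, 4, -4)
  hex 20: (-1, 4, -3)
  hex 21: (-1, 3, -2)
  hex 22: (-1, 2, -1)
  hex 23: (-1, 1, 0)
Sorted: 24 hexes.

Answer: -1 0 1
-1 1 0
-1 2 -1
-1 3 -2
-1 4 -3
0 -1 1
0 4 -4
1 -2 1
1 4 -5
2 -3 1
2 4 -6
3 -4 1
3 4 -7
4 -4 0
4 3 -7
5 -4 -1
5 2 -7
6 -4 -2
6 1 -7
7 -4 -3
7 -3 -4
7 -2 -5
7 -1 -6
7 0 -7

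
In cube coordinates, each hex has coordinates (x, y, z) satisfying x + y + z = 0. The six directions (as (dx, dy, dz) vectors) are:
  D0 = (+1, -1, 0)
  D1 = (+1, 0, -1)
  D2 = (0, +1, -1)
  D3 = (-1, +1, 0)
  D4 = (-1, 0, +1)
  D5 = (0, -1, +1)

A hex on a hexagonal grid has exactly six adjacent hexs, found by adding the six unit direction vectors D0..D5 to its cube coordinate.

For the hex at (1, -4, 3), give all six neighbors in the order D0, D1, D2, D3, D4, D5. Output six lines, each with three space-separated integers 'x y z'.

Center: (1, -4, 3). Add each direction:
  D0: (1, -4, 3) + (1, -1, 0) = (2, -5, 3)
  D1: (1, -4, 3) + (1, 0, -1) = (2, -4, 2)
  D2: (1, -4, 3) + (0, 1, -1) = (1, -3, 2)
  D3: (1, -4, 3) + (-1, 1, 0) = (0, -3, 3)
  D4: (1, -4, 3) + (-1, 0, 1) = (0, -4, 4)
  D5: (1, -4, 3) + (0, -1, 1) = (1, -5, 4)

Answer: 2 -5 3
2 -4 2
1 -3 2
0 -3 3
0 -4 4
1 -5 4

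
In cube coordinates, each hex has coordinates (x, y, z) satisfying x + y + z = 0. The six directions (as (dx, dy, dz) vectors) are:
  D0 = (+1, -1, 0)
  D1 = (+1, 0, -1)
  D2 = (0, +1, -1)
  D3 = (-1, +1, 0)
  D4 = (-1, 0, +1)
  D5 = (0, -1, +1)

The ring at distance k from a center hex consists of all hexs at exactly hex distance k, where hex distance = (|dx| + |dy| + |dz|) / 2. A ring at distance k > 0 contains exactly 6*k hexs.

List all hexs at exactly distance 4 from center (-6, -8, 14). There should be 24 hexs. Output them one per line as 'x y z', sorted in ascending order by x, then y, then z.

Answer: -10 -8 18
-10 -7 17
-10 -6 16
-10 -5 15
-10 -4 14
-9 -9 18
-9 -4 13
-8 -10 18
-8 -4 12
-7 -11 18
-7 -4 11
-6 -12 18
-6 -4 10
-5 -12 17
-5 -5 10
-4 -12 16
-4 -6 10
-3 -12 15
-3 -7 10
-2 -12 14
-2 -11 13
-2 -10 12
-2 -9 11
-2 -8 10

Derivation:
Walk ring at distance 4 from (-6, -8, 14):
Start at center + D4*4 = (-10, -8, 18)
  hex 0: (-10, -8, 18)
  hex 1: (-9, -9, 18)
  hex 2: (-8, -10, 18)
  hex 3: (-7, -11, 18)
  hex 4: (-6, -12, 18)
  hex 5: (-5, -12, 17)
  hex 6: (-4, -12, 16)
  hex 7: (-3, -12, 15)
  hex 8: (-2, -12, 14)
  hex 9: (-2, -11, 13)
  hex 10: (-2, -10, 12)
  hex 11: (-2, -9, 11)
  hex 12: (-2, -8, 10)
  hex 13: (-3, -7, 10)
  hex 14: (-4, -6, 10)
  hex 15: (-5, -5, 10)
  hex 16: (-6, -4, 10)
  hex 17: (-7, -4, 11)
  hex 18: (-8, -4, 12)
  hex 19: (-9, -4, 13)
  hex 20: (-10, -4, 14)
  hex 21: (-10, -5, 15)
  hex 22: (-10, -6, 16)
  hex 23: (-10, -7, 17)
Sorted: 24 hexes.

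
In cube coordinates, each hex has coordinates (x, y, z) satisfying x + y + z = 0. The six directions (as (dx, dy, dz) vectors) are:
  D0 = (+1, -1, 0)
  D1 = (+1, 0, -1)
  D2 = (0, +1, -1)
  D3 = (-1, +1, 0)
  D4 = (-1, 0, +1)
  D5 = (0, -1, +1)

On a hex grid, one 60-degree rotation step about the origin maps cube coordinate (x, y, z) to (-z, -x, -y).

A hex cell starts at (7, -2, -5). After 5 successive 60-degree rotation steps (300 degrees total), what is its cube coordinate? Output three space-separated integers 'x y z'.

Start: (7, -2, -5)
Step 1: (7, -2, -5) -> (-(-5), -(7), -(-2)) = (5, -7, 2)
Step 2: (5, -7, 2) -> (-(2), -(5), -(-7)) = (-2, -5, 7)
Step 3: (-2, -5, 7) -> (-(7), -(-2), -(-5)) = (-7, 2, 5)
Step 4: (-7, 2, 5) -> (-(5), -(-7), -(2)) = (-5, 7, -2)
Step 5: (-5, 7, -2) -> (-(-2), -(-5), -(7)) = (2, 5, -7)

Answer: 2 5 -7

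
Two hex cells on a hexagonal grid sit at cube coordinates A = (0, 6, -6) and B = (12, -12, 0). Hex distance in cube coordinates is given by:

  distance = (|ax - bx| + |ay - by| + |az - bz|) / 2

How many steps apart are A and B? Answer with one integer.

|ax - bx| = |0 - 12| = 12
|ay - by| = |6 - (-12)| = 18
|az - bz| = |-6 - 0| = 6
distance = (12 + 18 + 6) / 2 = 36 / 2 = 18

Answer: 18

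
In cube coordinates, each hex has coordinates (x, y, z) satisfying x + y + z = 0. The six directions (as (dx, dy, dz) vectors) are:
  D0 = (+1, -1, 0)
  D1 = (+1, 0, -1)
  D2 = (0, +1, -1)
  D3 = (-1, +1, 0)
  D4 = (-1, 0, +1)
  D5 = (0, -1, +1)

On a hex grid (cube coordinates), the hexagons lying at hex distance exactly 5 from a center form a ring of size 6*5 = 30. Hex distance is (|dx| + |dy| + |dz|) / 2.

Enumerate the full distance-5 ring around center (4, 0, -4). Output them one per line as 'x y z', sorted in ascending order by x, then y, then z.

Walk ring at distance 5 from (4, 0, -4):
Start at center + D4*5 = (-1, 0, 1)
  hex 0: (-1, 0, 1)
  hex 1: (0, -1, 1)
  hex 2: (1, -2, 1)
  hex 3: (2, -3, 1)
  hex 4: (3, -4, 1)
  hex 5: (4, -5, 1)
  hex 6: (5, -5, 0)
  hex 7: (6, -5, -1)
  hex 8: (7, -5, -2)
  hex 9: (8, -5, -3)
  hex 10: (9, -5, -4)
  hex 11: (9, -4, -5)
  hex 12: (9, -3, -6)
  hex 13: (9, -2, -7)
  hex 14: (9, -1, -8)
  hex 15: (9, 0, -9)
  hex 16: (8, 1, -9)
  hex 17: (7, 2, -9)
  hex 18: (6, 3, -9)
  hex 19: (5, 4, -9)
  hex 20: (4, 5, -9)
  hex 21: (3, 5, -8)
  hex 22: (2, 5, -7)
  hex 23: (1, 5, -6)
  hex 24: (0, 5, -5)
  hex 25: (-1, 5, -4)
  hex 26: (-1, 4, -3)
  hex 27: (-1, 3, -2)
  hex 28: (-1, 2, -1)
  hex 29: (-1, 1, 0)
Sorted: 30 hexes.

Answer: -1 0 1
-1 1 0
-1 2 -1
-1 3 -2
-1 4 -3
-1 5 -4
0 -1 1
0 5 -5
1 -2 1
1 5 -6
2 -3 1
2 5 -7
3 -4 1
3 5 -8
4 -5 1
4 5 -9
5 -5 0
5 4 -9
6 -5 -1
6 3 -9
7 -5 -2
7 2 -9
8 -5 -3
8 1 -9
9 -5 -4
9 -4 -5
9 -3 -6
9 -2 -7
9 -1 -8
9 0 -9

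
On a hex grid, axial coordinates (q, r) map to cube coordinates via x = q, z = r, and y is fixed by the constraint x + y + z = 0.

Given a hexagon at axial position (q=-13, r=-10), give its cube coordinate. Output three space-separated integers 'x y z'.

x = q = -13
z = r = -10
y = -x - z = -(-13) - (-10) = 23

Answer: -13 23 -10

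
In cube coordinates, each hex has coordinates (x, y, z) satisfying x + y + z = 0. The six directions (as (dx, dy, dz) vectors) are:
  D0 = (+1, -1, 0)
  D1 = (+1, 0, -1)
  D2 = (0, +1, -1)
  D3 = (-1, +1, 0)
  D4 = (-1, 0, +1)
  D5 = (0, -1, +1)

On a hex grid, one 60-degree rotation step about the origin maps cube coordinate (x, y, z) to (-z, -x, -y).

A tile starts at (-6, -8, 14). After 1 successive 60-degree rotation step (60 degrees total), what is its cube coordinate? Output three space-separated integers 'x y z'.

Answer: -14 6 8

Derivation:
Start: (-6, -8, 14)
Step 1: (-6, -8, 14) -> (-(14), -(-6), -(-8)) = (-14, 6, 8)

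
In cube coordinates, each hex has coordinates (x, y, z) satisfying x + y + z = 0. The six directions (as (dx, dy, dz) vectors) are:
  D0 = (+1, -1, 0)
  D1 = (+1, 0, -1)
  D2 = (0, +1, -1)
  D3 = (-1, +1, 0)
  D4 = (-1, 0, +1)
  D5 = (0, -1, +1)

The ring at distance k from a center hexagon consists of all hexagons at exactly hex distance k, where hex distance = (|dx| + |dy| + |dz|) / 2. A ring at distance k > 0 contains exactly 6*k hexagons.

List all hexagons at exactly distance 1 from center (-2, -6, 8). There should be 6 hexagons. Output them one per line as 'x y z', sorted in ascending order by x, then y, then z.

Walk ring at distance 1 from (-2, -6, 8):
Start at center + D4*1 = (-3, -6, 9)
  hex 0: (-3, -6, 9)
  hex 1: (-2, -7, 9)
  hex 2: (-1, -7, 8)
  hex 3: (-1, -6, 7)
  hex 4: (-2, -5, 7)
  hex 5: (-3, -5, 8)
Sorted: 6 hexes.

Answer: -3 -6 9
-3 -5 8
-2 -7 9
-2 -5 7
-1 -7 8
-1 -6 7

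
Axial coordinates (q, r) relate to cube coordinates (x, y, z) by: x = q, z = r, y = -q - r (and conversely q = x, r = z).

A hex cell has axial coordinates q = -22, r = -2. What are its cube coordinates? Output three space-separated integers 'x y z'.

x = q = -22
z = r = -2
y = -x - z = -(-22) - (-2) = 24

Answer: -22 24 -2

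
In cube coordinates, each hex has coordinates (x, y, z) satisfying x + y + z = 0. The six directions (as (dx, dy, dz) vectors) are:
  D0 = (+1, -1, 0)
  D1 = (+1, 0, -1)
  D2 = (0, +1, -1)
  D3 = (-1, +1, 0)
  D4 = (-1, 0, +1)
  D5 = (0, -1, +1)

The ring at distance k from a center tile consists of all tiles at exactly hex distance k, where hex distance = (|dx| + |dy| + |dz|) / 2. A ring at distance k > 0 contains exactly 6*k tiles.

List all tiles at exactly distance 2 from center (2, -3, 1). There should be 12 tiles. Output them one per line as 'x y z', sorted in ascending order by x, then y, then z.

Walk ring at distance 2 from (2, -3, 1):
Start at center + D4*2 = (0, -3, 3)
  hex 0: (0, -3, 3)
  hex 1: (1, -4, 3)
  hex 2: (2, -5, 3)
  hex 3: (3, -5, 2)
  hex 4: (4, -5, 1)
  hex 5: (4, -4, 0)
  hex 6: (4, -3, -1)
  hex 7: (3, -2, -1)
  hex 8: (2, -1, -1)
  hex 9: (1, -1, 0)
  hex 10: (0, -1, 1)
  hex 11: (0, -2, 2)
Sorted: 12 hexes.

Answer: 0 -3 3
0 -2 2
0 -1 1
1 -4 3
1 -1 0
2 -5 3
2 -1 -1
3 -5 2
3 -2 -1
4 -5 1
4 -4 0
4 -3 -1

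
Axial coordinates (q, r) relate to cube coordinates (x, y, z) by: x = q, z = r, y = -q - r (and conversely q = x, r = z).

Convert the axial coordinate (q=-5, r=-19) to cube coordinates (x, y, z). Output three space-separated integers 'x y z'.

x = q = -5
z = r = -19
y = -x - z = -(-5) - (-19) = 24

Answer: -5 24 -19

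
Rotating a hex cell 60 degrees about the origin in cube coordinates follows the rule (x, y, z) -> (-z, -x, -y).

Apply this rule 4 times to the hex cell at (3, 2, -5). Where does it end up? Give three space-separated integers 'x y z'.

Answer: -5 3 2

Derivation:
Start: (3, 2, -5)
Step 1: (3, 2, -5) -> (-(-5), -(3), -(2)) = (5, -3, -2)
Step 2: (5, -3, -2) -> (-(-2), -(5), -(-3)) = (2, -5, 3)
Step 3: (2, -5, 3) -> (-(3), -(2), -(-5)) = (-3, -2, 5)
Step 4: (-3, -2, 5) -> (-(5), -(-3), -(-2)) = (-5, 3, 2)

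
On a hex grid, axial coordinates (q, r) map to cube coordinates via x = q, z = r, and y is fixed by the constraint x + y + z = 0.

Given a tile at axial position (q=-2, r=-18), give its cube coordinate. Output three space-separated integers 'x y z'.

Answer: -2 20 -18

Derivation:
x = q = -2
z = r = -18
y = -x - z = -(-2) - (-18) = 20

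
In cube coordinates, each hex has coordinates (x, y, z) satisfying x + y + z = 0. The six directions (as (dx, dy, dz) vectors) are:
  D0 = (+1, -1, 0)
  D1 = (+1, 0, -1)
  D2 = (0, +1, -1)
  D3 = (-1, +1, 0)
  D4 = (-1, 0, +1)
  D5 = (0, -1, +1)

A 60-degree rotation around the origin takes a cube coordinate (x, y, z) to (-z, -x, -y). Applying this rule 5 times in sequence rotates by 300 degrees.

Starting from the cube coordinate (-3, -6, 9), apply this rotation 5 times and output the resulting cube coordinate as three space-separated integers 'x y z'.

Answer: 6 -9 3

Derivation:
Start: (-3, -6, 9)
Step 1: (-3, -6, 9) -> (-(9), -(-3), -(-6)) = (-9, 3, 6)
Step 2: (-9, 3, 6) -> (-(6), -(-9), -(3)) = (-6, 9, -3)
Step 3: (-6, 9, -3) -> (-(-3), -(-6), -(9)) = (3, 6, -9)
Step 4: (3, 6, -9) -> (-(-9), -(3), -(6)) = (9, -3, -6)
Step 5: (9, -3, -6) -> (-(-6), -(9), -(-3)) = (6, -9, 3)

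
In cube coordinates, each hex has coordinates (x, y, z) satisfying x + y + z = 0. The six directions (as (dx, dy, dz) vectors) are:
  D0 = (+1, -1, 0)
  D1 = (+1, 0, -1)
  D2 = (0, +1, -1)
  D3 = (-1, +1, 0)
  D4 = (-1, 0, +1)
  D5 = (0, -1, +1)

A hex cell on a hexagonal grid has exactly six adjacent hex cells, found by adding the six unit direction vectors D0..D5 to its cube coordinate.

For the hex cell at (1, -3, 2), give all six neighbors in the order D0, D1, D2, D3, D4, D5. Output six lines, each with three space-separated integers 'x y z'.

Answer: 2 -4 2
2 -3 1
1 -2 1
0 -2 2
0 -3 3
1 -4 3

Derivation:
Center: (1, -3, 2). Add each direction:
  D0: (1, -3, 2) + (1, -1, 0) = (2, -4, 2)
  D1: (1, -3, 2) + (1, 0, -1) = (2, -3, 1)
  D2: (1, -3, 2) + (0, 1, -1) = (1, -2, 1)
  D3: (1, -3, 2) + (-1, 1, 0) = (0, -2, 2)
  D4: (1, -3, 2) + (-1, 0, 1) = (0, -3, 3)
  D5: (1, -3, 2) + (0, -1, 1) = (1, -4, 3)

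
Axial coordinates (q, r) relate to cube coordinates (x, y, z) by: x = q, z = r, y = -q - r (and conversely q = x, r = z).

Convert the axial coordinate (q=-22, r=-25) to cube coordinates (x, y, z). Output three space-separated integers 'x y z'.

Answer: -22 47 -25

Derivation:
x = q = -22
z = r = -25
y = -x - z = -(-22) - (-25) = 47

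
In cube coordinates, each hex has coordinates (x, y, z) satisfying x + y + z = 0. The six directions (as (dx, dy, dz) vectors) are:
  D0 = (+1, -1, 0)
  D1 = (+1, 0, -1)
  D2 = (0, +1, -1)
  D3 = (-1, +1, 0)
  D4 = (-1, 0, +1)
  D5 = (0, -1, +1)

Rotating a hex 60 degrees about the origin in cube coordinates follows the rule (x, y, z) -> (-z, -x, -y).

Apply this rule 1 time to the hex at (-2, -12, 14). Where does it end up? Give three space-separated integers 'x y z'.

Start: (-2, -12, 14)
Step 1: (-2, -12, 14) -> (-(14), -(-2), -(-12)) = (-14, 2, 12)

Answer: -14 2 12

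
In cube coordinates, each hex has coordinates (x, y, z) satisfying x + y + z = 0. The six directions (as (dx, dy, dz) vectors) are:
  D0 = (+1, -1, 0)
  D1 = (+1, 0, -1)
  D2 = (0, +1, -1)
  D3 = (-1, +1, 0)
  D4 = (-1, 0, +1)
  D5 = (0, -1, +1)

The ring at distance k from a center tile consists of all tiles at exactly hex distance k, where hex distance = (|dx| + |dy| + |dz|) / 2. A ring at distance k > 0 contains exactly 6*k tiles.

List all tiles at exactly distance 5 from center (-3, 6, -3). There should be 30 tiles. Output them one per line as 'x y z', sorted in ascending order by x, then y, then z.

Answer: -8 6 2
-8 7 1
-8 8 0
-8 9 -1
-8 10 -2
-8 11 -3
-7 5 2
-7 11 -4
-6 4 2
-6 11 -5
-5 3 2
-5 11 -6
-4 2 2
-4 11 -7
-3 1 2
-3 11 -8
-2 1 1
-2 10 -8
-1 1 0
-1 9 -8
0 1 -1
0 8 -8
1 1 -2
1 7 -8
2 1 -3
2 2 -4
2 3 -5
2 4 -6
2 5 -7
2 6 -8

Derivation:
Walk ring at distance 5 from (-3, 6, -3):
Start at center + D4*5 = (-8, 6, 2)
  hex 0: (-8, 6, 2)
  hex 1: (-7, 5, 2)
  hex 2: (-6, 4, 2)
  hex 3: (-5, 3, 2)
  hex 4: (-4, 2, 2)
  hex 5: (-3, 1, 2)
  hex 6: (-2, 1, 1)
  hex 7: (-1, 1, 0)
  hex 8: (0, 1, -1)
  hex 9: (1, 1, -2)
  hex 10: (2, 1, -3)
  hex 11: (2, 2, -4)
  hex 12: (2, 3, -5)
  hex 13: (2, 4, -6)
  hex 14: (2, 5, -7)
  hex 15: (2, 6, -8)
  hex 16: (1, 7, -8)
  hex 17: (0, 8, -8)
  hex 18: (-1, 9, -8)
  hex 19: (-2, 10, -8)
  hex 20: (-3, 11, -8)
  hex 21: (-4, 11, -7)
  hex 22: (-5, 11, -6)
  hex 23: (-6, 11, -5)
  hex 24: (-7, 11, -4)
  hex 25: (-8, 11, -3)
  hex 26: (-8, 10, -2)
  hex 27: (-8, 9, -1)
  hex 28: (-8, 8, 0)
  hex 29: (-8, 7, 1)
Sorted: 30 hexes.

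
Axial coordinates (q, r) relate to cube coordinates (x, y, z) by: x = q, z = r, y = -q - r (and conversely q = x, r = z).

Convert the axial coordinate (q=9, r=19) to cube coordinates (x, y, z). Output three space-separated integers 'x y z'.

x = q = 9
z = r = 19
y = -x - z = -(9) - (19) = -28

Answer: 9 -28 19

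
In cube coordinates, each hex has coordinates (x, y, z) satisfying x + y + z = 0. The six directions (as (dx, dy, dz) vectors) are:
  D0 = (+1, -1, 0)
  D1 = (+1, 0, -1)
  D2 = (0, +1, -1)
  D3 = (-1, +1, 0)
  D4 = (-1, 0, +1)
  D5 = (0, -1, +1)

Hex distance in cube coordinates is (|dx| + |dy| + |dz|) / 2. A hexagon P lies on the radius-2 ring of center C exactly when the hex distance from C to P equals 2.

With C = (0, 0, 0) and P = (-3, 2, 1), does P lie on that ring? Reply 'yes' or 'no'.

|px - cx| = |-3 - 0| = 3
|py - cy| = |2 - 0| = 2
|pz - cz| = |1 - 0| = 1
distance = (3+2+1)/2 = 6/2 = 3
radius = 2; distance != radius -> no

Answer: no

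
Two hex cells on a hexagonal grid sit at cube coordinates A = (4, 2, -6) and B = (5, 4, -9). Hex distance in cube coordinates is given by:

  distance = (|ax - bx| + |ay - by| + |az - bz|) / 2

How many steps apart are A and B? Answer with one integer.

|ax - bx| = |4 - 5| = 1
|ay - by| = |2 - 4| = 2
|az - bz| = |-6 - (-9)| = 3
distance = (1 + 2 + 3) / 2 = 6 / 2 = 3

Answer: 3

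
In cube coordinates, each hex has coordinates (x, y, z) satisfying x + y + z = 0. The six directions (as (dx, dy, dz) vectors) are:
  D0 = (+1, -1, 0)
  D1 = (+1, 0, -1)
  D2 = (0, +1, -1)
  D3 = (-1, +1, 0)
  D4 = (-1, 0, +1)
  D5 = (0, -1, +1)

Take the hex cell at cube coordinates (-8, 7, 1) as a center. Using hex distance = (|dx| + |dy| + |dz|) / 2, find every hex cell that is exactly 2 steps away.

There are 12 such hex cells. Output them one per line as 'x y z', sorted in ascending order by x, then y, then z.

Walk ring at distance 2 from (-8, 7, 1):
Start at center + D4*2 = (-10, 7, 3)
  hex 0: (-10, 7, 3)
  hex 1: (-9, 6, 3)
  hex 2: (-8, 5, 3)
  hex 3: (-7, 5, 2)
  hex 4: (-6, 5, 1)
  hex 5: (-6, 6, 0)
  hex 6: (-6, 7, -1)
  hex 7: (-7, 8, -1)
  hex 8: (-8, 9, -1)
  hex 9: (-9, 9, 0)
  hex 10: (-10, 9, 1)
  hex 11: (-10, 8, 2)
Sorted: 12 hexes.

Answer: -10 7 3
-10 8 2
-10 9 1
-9 6 3
-9 9 0
-8 5 3
-8 9 -1
-7 5 2
-7 8 -1
-6 5 1
-6 6 0
-6 7 -1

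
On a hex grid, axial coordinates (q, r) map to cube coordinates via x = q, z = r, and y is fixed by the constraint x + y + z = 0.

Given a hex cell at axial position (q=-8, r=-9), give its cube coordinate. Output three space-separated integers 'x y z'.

x = q = -8
z = r = -9
y = -x - z = -(-8) - (-9) = 17

Answer: -8 17 -9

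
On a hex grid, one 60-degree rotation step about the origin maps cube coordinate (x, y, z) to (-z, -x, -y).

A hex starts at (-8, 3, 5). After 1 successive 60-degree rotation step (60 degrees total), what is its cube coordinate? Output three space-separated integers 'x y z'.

Answer: -5 8 -3

Derivation:
Start: (-8, 3, 5)
Step 1: (-8, 3, 5) -> (-(5), -(-8), -(3)) = (-5, 8, -3)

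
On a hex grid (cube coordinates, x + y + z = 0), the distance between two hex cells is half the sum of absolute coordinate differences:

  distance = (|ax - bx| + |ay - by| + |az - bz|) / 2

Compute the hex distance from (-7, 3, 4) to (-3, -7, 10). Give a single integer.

Answer: 10

Derivation:
|ax - bx| = |-7 - (-3)| = 4
|ay - by| = |3 - (-7)| = 10
|az - bz| = |4 - 10| = 6
distance = (4 + 10 + 6) / 2 = 20 / 2 = 10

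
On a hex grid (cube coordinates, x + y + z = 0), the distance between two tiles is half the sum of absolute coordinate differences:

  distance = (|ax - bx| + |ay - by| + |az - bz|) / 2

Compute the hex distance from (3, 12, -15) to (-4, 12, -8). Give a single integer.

Answer: 7

Derivation:
|ax - bx| = |3 - (-4)| = 7
|ay - by| = |12 - 12| = 0
|az - bz| = |-15 - (-8)| = 7
distance = (7 + 0 + 7) / 2 = 14 / 2 = 7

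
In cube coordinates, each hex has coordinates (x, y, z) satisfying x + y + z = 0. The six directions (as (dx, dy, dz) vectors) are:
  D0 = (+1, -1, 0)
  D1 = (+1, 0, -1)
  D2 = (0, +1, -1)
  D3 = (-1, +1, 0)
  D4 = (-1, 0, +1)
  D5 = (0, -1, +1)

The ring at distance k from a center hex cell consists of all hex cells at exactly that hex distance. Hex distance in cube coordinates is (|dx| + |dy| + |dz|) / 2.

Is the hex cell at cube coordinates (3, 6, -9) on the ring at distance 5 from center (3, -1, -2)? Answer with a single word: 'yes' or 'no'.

Answer: no

Derivation:
|px - cx| = |3 - 3| = 0
|py - cy| = |6 - (-1)| = 7
|pz - cz| = |-9 - (-2)| = 7
distance = (0+7+7)/2 = 14/2 = 7
radius = 5; distance != radius -> no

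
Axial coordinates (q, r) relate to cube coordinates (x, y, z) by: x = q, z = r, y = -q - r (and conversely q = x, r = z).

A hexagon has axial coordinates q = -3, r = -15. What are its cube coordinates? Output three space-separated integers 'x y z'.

Answer: -3 18 -15

Derivation:
x = q = -3
z = r = -15
y = -x - z = -(-3) - (-15) = 18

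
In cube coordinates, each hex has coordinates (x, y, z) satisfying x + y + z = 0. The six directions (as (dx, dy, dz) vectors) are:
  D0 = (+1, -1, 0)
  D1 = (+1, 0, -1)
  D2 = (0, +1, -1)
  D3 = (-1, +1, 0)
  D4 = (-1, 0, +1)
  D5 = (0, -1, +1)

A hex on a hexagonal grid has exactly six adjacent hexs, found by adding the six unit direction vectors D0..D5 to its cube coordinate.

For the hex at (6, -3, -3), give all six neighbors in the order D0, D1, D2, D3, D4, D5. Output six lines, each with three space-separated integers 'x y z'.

Answer: 7 -4 -3
7 -3 -4
6 -2 -4
5 -2 -3
5 -3 -2
6 -4 -2

Derivation:
Center: (6, -3, -3). Add each direction:
  D0: (6, -3, -3) + (1, -1, 0) = (7, -4, -3)
  D1: (6, -3, -3) + (1, 0, -1) = (7, -3, -4)
  D2: (6, -3, -3) + (0, 1, -1) = (6, -2, -4)
  D3: (6, -3, -3) + (-1, 1, 0) = (5, -2, -3)
  D4: (6, -3, -3) + (-1, 0, 1) = (5, -3, -2)
  D5: (6, -3, -3) + (0, -1, 1) = (6, -4, -2)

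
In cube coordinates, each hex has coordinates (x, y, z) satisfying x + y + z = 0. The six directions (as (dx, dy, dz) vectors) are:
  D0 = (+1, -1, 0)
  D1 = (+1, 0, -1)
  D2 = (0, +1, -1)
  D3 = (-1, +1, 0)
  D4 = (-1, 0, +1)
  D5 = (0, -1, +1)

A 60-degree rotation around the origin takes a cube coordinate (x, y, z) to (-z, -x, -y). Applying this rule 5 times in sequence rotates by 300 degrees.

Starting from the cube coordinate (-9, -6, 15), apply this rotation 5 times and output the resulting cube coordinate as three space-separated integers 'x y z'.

Start: (-9, -6, 15)
Step 1: (-9, -6, 15) -> (-(15), -(-9), -(-6)) = (-15, 9, 6)
Step 2: (-15, 9, 6) -> (-(6), -(-15), -(9)) = (-6, 15, -9)
Step 3: (-6, 15, -9) -> (-(-9), -(-6), -(15)) = (9, 6, -15)
Step 4: (9, 6, -15) -> (-(-15), -(9), -(6)) = (15, -9, -6)
Step 5: (15, -9, -6) -> (-(-6), -(15), -(-9)) = (6, -15, 9)

Answer: 6 -15 9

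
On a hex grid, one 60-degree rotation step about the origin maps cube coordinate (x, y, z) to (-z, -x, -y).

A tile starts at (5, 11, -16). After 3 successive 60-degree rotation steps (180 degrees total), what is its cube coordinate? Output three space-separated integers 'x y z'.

Start: (5, 11, -16)
Step 1: (5, 11, -16) -> (-(-16), -(5), -(11)) = (16, -5, -11)
Step 2: (16, -5, -11) -> (-(-11), -(16), -(-5)) = (11, -16, 5)
Step 3: (11, -16, 5) -> (-(5), -(11), -(-16)) = (-5, -11, 16)

Answer: -5 -11 16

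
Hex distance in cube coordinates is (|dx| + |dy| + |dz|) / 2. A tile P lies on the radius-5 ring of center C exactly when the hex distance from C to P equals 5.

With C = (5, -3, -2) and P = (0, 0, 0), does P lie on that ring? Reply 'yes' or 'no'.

|px - cx| = |0 - 5| = 5
|py - cy| = |0 - (-3)| = 3
|pz - cz| = |0 - (-2)| = 2
distance = (5+3+2)/2 = 10/2 = 5
radius = 5; distance == radius -> yes

Answer: yes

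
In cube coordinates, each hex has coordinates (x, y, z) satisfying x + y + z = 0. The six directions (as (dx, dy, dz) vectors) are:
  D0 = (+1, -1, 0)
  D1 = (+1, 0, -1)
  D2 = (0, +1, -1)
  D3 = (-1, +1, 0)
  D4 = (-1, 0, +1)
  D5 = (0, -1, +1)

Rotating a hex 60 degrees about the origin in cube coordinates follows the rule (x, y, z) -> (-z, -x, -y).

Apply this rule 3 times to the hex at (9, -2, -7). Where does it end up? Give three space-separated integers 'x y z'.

Answer: -9 2 7

Derivation:
Start: (9, -2, -7)
Step 1: (9, -2, -7) -> (-(-7), -(9), -(-2)) = (7, -9, 2)
Step 2: (7, -9, 2) -> (-(2), -(7), -(-9)) = (-2, -7, 9)
Step 3: (-2, -7, 9) -> (-(9), -(-2), -(-7)) = (-9, 2, 7)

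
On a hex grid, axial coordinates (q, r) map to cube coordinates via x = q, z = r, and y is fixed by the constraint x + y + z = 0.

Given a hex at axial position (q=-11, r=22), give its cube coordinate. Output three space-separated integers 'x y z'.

x = q = -11
z = r = 22
y = -x - z = -(-11) - (22) = -11

Answer: -11 -11 22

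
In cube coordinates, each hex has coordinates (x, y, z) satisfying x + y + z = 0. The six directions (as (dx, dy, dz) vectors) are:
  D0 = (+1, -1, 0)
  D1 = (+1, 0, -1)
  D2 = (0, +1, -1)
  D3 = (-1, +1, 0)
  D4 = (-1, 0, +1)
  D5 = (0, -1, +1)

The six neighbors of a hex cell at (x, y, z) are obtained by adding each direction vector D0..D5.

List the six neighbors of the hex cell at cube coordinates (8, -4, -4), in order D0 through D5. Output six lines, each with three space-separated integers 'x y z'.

Center: (8, -4, -4). Add each direction:
  D0: (8, -4, -4) + (1, -1, 0) = (9, -5, -4)
  D1: (8, -4, -4) + (1, 0, -1) = (9, -4, -5)
  D2: (8, -4, -4) + (0, 1, -1) = (8, -3, -5)
  D3: (8, -4, -4) + (-1, 1, 0) = (7, -3, -4)
  D4: (8, -4, -4) + (-1, 0, 1) = (7, -4, -3)
  D5: (8, -4, -4) + (0, -1, 1) = (8, -5, -3)

Answer: 9 -5 -4
9 -4 -5
8 -3 -5
7 -3 -4
7 -4 -3
8 -5 -3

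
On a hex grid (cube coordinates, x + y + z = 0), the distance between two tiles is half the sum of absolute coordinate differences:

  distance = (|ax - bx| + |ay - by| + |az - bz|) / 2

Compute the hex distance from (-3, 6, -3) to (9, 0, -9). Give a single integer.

|ax - bx| = |-3 - 9| = 12
|ay - by| = |6 - 0| = 6
|az - bz| = |-3 - (-9)| = 6
distance = (12 + 6 + 6) / 2 = 24 / 2 = 12

Answer: 12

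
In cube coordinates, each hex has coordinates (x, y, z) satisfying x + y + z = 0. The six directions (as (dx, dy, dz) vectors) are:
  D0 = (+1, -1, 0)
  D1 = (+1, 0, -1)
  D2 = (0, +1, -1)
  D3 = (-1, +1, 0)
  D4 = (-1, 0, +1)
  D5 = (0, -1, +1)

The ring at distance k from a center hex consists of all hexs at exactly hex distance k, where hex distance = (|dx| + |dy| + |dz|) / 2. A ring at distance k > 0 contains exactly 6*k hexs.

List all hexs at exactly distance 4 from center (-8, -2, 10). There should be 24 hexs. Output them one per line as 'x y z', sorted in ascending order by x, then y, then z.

Answer: -12 -2 14
-12 -1 13
-12 0 12
-12 1 11
-12 2 10
-11 -3 14
-11 2 9
-10 -4 14
-10 2 8
-9 -5 14
-9 2 7
-8 -6 14
-8 2 6
-7 -6 13
-7 1 6
-6 -6 12
-6 0 6
-5 -6 11
-5 -1 6
-4 -6 10
-4 -5 9
-4 -4 8
-4 -3 7
-4 -2 6

Derivation:
Walk ring at distance 4 from (-8, -2, 10):
Start at center + D4*4 = (-12, -2, 14)
  hex 0: (-12, -2, 14)
  hex 1: (-11, -3, 14)
  hex 2: (-10, -4, 14)
  hex 3: (-9, -5, 14)
  hex 4: (-8, -6, 14)
  hex 5: (-7, -6, 13)
  hex 6: (-6, -6, 12)
  hex 7: (-5, -6, 11)
  hex 8: (-4, -6, 10)
  hex 9: (-4, -5, 9)
  hex 10: (-4, -4, 8)
  hex 11: (-4, -3, 7)
  hex 12: (-4, -2, 6)
  hex 13: (-5, -1, 6)
  hex 14: (-6, 0, 6)
  hex 15: (-7, 1, 6)
  hex 16: (-8, 2, 6)
  hex 17: (-9, 2, 7)
  hex 18: (-10, 2, 8)
  hex 19: (-11, 2, 9)
  hex 20: (-12, 2, 10)
  hex 21: (-12, 1, 11)
  hex 22: (-12, 0, 12)
  hex 23: (-12, -1, 13)
Sorted: 24 hexes.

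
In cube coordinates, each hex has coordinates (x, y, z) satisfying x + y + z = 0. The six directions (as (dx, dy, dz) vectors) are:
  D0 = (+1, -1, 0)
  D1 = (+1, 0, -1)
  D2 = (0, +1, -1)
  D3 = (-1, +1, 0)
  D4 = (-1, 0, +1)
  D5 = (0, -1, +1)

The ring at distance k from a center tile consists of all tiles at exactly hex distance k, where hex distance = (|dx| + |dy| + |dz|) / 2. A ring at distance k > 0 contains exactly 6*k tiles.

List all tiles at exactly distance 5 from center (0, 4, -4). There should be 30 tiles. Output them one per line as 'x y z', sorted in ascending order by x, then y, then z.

Walk ring at distance 5 from (0, 4, -4):
Start at center + D4*5 = (-5, 4, 1)
  hex 0: (-5, 4, 1)
  hex 1: (-4, 3, 1)
  hex 2: (-3, 2, 1)
  hex 3: (-2, 1, 1)
  hex 4: (-1, 0, 1)
  hex 5: (0, -1, 1)
  hex 6: (1, -1, 0)
  hex 7: (2, -1, -1)
  hex 8: (3, -1, -2)
  hex 9: (4, -1, -3)
  hex 10: (5, -1, -4)
  hex 11: (5, 0, -5)
  hex 12: (5, 1, -6)
  hex 13: (5, 2, -7)
  hex 14: (5, 3, -8)
  hex 15: (5, 4, -9)
  hex 16: (4, 5, -9)
  hex 17: (3, 6, -9)
  hex 18: (2, 7, -9)
  hex 19: (1, 8, -9)
  hex 20: (0, 9, -9)
  hex 21: (-1, 9, -8)
  hex 22: (-2, 9, -7)
  hex 23: (-3, 9, -6)
  hex 24: (-4, 9, -5)
  hex 25: (-5, 9, -4)
  hex 26: (-5, 8, -3)
  hex 27: (-5, 7, -2)
  hex 28: (-5, 6, -1)
  hex 29: (-5, 5, 0)
Sorted: 30 hexes.

Answer: -5 4 1
-5 5 0
-5 6 -1
-5 7 -2
-5 8 -3
-5 9 -4
-4 3 1
-4 9 -5
-3 2 1
-3 9 -6
-2 1 1
-2 9 -7
-1 0 1
-1 9 -8
0 -1 1
0 9 -9
1 -1 0
1 8 -9
2 -1 -1
2 7 -9
3 -1 -2
3 6 -9
4 -1 -3
4 5 -9
5 -1 -4
5 0 -5
5 1 -6
5 2 -7
5 3 -8
5 4 -9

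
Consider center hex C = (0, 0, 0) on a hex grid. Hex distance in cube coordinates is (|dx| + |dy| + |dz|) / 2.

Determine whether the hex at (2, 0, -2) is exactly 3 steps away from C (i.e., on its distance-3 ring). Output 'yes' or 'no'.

Answer: no

Derivation:
|px - cx| = |2 - 0| = 2
|py - cy| = |0 - 0| = 0
|pz - cz| = |-2 - 0| = 2
distance = (2+0+2)/2 = 4/2 = 2
radius = 3; distance != radius -> no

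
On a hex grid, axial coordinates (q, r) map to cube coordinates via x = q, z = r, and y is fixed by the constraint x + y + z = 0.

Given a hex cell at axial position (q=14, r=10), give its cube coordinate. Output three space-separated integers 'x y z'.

Answer: 14 -24 10

Derivation:
x = q = 14
z = r = 10
y = -x - z = -(14) - (10) = -24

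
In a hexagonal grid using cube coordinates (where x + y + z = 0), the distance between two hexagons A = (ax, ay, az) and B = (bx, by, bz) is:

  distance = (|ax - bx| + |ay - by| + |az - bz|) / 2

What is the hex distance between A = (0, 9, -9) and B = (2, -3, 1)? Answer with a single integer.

|ax - bx| = |0 - 2| = 2
|ay - by| = |9 - (-3)| = 12
|az - bz| = |-9 - 1| = 10
distance = (2 + 12 + 10) / 2 = 24 / 2 = 12

Answer: 12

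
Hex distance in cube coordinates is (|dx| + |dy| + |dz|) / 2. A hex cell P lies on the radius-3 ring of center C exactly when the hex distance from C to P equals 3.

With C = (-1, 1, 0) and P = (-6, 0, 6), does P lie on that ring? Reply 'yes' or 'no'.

|px - cx| = |-6 - (-1)| = 5
|py - cy| = |0 - 1| = 1
|pz - cz| = |6 - 0| = 6
distance = (5+1+6)/2 = 12/2 = 6
radius = 3; distance != radius -> no

Answer: no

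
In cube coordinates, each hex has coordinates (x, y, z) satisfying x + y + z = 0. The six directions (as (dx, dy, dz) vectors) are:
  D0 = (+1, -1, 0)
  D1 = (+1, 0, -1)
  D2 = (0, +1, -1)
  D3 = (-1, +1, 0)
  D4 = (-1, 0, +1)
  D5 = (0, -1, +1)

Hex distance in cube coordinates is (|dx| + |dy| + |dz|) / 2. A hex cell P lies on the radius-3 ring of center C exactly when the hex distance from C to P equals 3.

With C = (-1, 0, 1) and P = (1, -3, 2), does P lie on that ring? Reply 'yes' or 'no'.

|px - cx| = |1 - (-1)| = 2
|py - cy| = |-3 - 0| = 3
|pz - cz| = |2 - 1| = 1
distance = (2+3+1)/2 = 6/2 = 3
radius = 3; distance == radius -> yes

Answer: yes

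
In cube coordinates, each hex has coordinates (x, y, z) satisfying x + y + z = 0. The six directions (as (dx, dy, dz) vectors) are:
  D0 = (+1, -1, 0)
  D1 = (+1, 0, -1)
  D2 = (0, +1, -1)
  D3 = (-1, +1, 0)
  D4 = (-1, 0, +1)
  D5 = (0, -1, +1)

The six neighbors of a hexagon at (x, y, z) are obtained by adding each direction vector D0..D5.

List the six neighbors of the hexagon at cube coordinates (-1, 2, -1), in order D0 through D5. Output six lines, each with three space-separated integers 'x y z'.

Center: (-1, 2, -1). Add each direction:
  D0: (-1, 2, -1) + (1, -1, 0) = (0, 1, -1)
  D1: (-1, 2, -1) + (1, 0, -1) = (0, 2, -2)
  D2: (-1, 2, -1) + (0, 1, -1) = (-1, 3, -2)
  D3: (-1, 2, -1) + (-1, 1, 0) = (-2, 3, -1)
  D4: (-1, 2, -1) + (-1, 0, 1) = (-2, 2, 0)
  D5: (-1, 2, -1) + (0, -1, 1) = (-1, 1, 0)

Answer: 0 1 -1
0 2 -2
-1 3 -2
-2 3 -1
-2 2 0
-1 1 0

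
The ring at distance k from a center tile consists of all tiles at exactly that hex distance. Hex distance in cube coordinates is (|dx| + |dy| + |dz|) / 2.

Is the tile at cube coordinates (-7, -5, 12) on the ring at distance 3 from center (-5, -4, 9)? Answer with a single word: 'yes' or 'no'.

Answer: yes

Derivation:
|px - cx| = |-7 - (-5)| = 2
|py - cy| = |-5 - (-4)| = 1
|pz - cz| = |12 - 9| = 3
distance = (2+1+3)/2 = 6/2 = 3
radius = 3; distance == radius -> yes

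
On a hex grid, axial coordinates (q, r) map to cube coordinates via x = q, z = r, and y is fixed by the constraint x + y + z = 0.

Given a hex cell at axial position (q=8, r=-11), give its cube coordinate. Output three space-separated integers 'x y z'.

Answer: 8 3 -11

Derivation:
x = q = 8
z = r = -11
y = -x - z = -(8) - (-11) = 3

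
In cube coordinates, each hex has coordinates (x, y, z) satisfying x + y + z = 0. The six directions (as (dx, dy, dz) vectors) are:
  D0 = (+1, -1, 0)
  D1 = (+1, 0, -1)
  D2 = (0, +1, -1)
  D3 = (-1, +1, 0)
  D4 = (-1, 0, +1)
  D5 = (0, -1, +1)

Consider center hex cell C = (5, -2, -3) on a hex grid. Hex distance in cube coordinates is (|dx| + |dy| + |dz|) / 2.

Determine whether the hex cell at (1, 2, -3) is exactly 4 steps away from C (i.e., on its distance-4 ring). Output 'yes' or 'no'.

Answer: yes

Derivation:
|px - cx| = |1 - 5| = 4
|py - cy| = |2 - (-2)| = 4
|pz - cz| = |-3 - (-3)| = 0
distance = (4+4+0)/2 = 8/2 = 4
radius = 4; distance == radius -> yes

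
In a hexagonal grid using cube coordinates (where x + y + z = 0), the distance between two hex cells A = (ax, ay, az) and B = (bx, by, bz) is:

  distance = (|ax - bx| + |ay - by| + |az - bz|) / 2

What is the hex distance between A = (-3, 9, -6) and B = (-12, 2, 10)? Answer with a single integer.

|ax - bx| = |-3 - (-12)| = 9
|ay - by| = |9 - 2| = 7
|az - bz| = |-6 - 10| = 16
distance = (9 + 7 + 16) / 2 = 32 / 2 = 16

Answer: 16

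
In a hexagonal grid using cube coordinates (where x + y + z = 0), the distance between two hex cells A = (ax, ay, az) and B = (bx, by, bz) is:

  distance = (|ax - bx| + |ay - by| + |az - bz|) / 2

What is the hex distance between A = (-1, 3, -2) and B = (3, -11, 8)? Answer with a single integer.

Answer: 14

Derivation:
|ax - bx| = |-1 - 3| = 4
|ay - by| = |3 - (-11)| = 14
|az - bz| = |-2 - 8| = 10
distance = (4 + 14 + 10) / 2 = 28 / 2 = 14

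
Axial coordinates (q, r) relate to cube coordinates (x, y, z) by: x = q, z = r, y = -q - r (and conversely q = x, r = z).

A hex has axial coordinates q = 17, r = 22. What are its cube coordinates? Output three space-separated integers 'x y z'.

x = q = 17
z = r = 22
y = -x - z = -(17) - (22) = -39

Answer: 17 -39 22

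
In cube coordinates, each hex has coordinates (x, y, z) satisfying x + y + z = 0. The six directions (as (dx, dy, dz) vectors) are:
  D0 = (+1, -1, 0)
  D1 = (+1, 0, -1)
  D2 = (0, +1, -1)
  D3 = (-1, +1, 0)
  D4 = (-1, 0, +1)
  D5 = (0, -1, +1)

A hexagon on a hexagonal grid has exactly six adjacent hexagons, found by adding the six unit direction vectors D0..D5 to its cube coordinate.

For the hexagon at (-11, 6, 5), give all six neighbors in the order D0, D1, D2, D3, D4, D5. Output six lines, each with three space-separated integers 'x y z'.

Answer: -10 5 5
-10 6 4
-11 7 4
-12 7 5
-12 6 6
-11 5 6

Derivation:
Center: (-11, 6, 5). Add each direction:
  D0: (-11, 6, 5) + (1, -1, 0) = (-10, 5, 5)
  D1: (-11, 6, 5) + (1, 0, -1) = (-10, 6, 4)
  D2: (-11, 6, 5) + (0, 1, -1) = (-11, 7, 4)
  D3: (-11, 6, 5) + (-1, 1, 0) = (-12, 7, 5)
  D4: (-11, 6, 5) + (-1, 0, 1) = (-12, 6, 6)
  D5: (-11, 6, 5) + (0, -1, 1) = (-11, 5, 6)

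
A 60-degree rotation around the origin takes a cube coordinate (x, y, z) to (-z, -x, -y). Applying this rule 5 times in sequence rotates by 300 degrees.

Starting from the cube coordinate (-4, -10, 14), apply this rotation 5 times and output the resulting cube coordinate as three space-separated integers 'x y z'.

Start: (-4, -10, 14)
Step 1: (-4, -10, 14) -> (-(14), -(-4), -(-10)) = (-14, 4, 10)
Step 2: (-14, 4, 10) -> (-(10), -(-14), -(4)) = (-10, 14, -4)
Step 3: (-10, 14, -4) -> (-(-4), -(-10), -(14)) = (4, 10, -14)
Step 4: (4, 10, -14) -> (-(-14), -(4), -(10)) = (14, -4, -10)
Step 5: (14, -4, -10) -> (-(-10), -(14), -(-4)) = (10, -14, 4)

Answer: 10 -14 4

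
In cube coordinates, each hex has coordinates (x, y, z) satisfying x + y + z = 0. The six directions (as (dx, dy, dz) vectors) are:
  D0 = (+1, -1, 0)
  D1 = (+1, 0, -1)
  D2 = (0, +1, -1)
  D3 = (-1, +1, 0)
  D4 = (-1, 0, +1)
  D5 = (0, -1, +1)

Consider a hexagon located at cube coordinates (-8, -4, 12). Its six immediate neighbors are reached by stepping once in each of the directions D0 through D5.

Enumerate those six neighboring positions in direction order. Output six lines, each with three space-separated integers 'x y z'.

Center: (-8, -4, 12). Add each direction:
  D0: (-8, -4, 12) + (1, -1, 0) = (-7, -5, 12)
  D1: (-8, -4, 12) + (1, 0, -1) = (-7, -4, 11)
  D2: (-8, -4, 12) + (0, 1, -1) = (-8, -3, 11)
  D3: (-8, -4, 12) + (-1, 1, 0) = (-9, -3, 12)
  D4: (-8, -4, 12) + (-1, 0, 1) = (-9, -4, 13)
  D5: (-8, -4, 12) + (0, -1, 1) = (-8, -5, 13)

Answer: -7 -5 12
-7 -4 11
-8 -3 11
-9 -3 12
-9 -4 13
-8 -5 13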